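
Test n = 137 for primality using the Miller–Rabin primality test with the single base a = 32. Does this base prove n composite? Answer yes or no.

no

n − 1 = 136 = 2^3 · 17, so s = 3 and d = 17.
By repeated squaring, 32^17 ≡ 100 (mod 137).
x_0 = 32^17 mod 137 = 100.
x_0 is neither 1 nor 136, so continue squaring.
x_1 = 100^2 mod 137 = 136.
x_1 ≡ −1, so 32 is not a witness.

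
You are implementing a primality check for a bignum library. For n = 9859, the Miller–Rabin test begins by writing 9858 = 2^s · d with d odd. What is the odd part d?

Halving: 9858 → 4929; 4929 is odd.
So 9858 = 2^1 · 4929.

4929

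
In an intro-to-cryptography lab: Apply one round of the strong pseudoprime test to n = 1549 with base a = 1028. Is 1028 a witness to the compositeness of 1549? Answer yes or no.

no

n − 1 = 1548 = 2^2 · 387, so s = 2 and d = 387.
Repeated squaring mod 1549: 1028^1 ≡ 1028, 1028^2 ≡ 366, 1028^4 ≡ 742, 1028^8 ≡ 669, 1028^16 ≡ 1449, 1028^32 ≡ 706, 1028^64 ≡ 1207, 1028^128 ≡ 789, 1028^256 ≡ 1372.
387 = 256 + 128 + 2 + 1, so 1028^387 ≡ 1372·789·366·1028 ≡ 1461 (mod 1549).
x_0 = 1028^387 mod 1549 = 1461.
x_0 is neither 1 nor 1548, so continue squaring.
x_1 = 1461^2 mod 1549 = 1548.
x_1 ≡ −1, so 1028 is not a witness.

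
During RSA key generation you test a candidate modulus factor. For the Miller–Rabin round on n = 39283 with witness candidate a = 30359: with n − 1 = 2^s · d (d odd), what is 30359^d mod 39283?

n − 1 = 39282 = 2^1 · 19641, so s = 1 and d = 19641.
By repeated squaring, 30359^19641 ≡ 2274 (mod 39283).

2274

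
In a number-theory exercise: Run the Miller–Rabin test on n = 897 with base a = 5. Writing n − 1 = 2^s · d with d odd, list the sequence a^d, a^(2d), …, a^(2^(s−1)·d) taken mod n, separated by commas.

86, 220, 859, 547, 508, 625, 430

n − 1 = 896 = 2^7 · 7, so s = 7 and d = 7.
x_0 = 5^7 mod 897 = 86.
x_1 = 86^2 mod 897 = 220.
x_2 = 220^2 mod 897 = 859.
x_3 = 859^2 mod 897 = 547.
x_4 = 547^2 mod 897 = 508.
x_5 = 508^2 mod 897 = 625.
x_6 = 625^2 mod 897 = 430.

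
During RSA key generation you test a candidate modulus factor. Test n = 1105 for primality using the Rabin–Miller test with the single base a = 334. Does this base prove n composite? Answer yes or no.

yes

n − 1 = 1104 = 2^4 · 69, so s = 4 and d = 69.
x_0 = 334^69 mod 1105 = 469.
x_0 is neither 1 nor 1104, so continue squaring.
x_1 = 469^2 mod 1105 = 66.
x_2 = 66^2 mod 1105 = 1041.
x_3 = 1041^2 mod 1105 = 781.
Reached i = s−1 = 3 without hitting −1: 334 is a Miller–Rabin witness and 1105 is composite.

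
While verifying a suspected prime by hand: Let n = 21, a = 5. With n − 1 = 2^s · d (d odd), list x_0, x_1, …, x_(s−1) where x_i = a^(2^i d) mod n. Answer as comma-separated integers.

n − 1 = 20 = 2^2 · 5, so s = 2 and d = 5.
x_0 = 5^5 mod 21 = 17.
x_1 = 17^2 mod 21 = 16.

17, 16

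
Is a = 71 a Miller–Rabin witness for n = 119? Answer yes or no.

yes

n − 1 = 118 = 2^1 · 59, so s = 1 and d = 59.
Repeated squaring mod 119: 71^1 ≡ 71, 71^2 ≡ 43, 71^4 ≡ 64, 71^8 ≡ 50, 71^16 ≡ 1, 71^32 ≡ 1.
59 = 32 + 16 + 8 + 2 + 1, so 71^59 ≡ 1·1·50·43·71 ≡ 92 (mod 119).
x_0 = 71^59 mod 119 = 92.
x_0 ∉ {1, 118} and s = 1, so 71 is a Miller–Rabin witness and 119 is composite.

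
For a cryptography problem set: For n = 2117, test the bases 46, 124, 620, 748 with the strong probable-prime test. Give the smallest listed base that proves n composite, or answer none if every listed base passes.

124

n − 1 = 2116 = 2^2 · 529, so s = 2 and d = 529.
Base 46: x_0 = 46^529 mod 2117 = 46. x_0 is neither 1 nor 2116, so continue squaring. x_1 = 46^2 mod 2117 = 2116. x_1 ≡ −1, so 46 is not a witness.
Base 124: x_0 = 124^529 mod 2117 = 635. x_0 is neither 1 nor 2116, so continue squaring. x_1 = 635^2 mod 2117 = 995. Reached i = s−1 = 1 without hitting −1: 124 is a Miller–Rabin witness and 2117 is composite.
Base 620: x_0 = 620^529 mod 2117 = 1237. x_0 is neither 1 nor 2116, so continue squaring. x_1 = 1237^2 mod 2117 = 1695. Reached i = s−1 = 1 without hitting −1: 620 is a Miller–Rabin witness and 2117 is composite.
Base 748: x_0 = 748^529 mod 2117 = 1006. x_0 is neither 1 nor 2116, so continue squaring. x_1 = 1006^2 mod 2117 = 110. Reached i = s−1 = 1 without hitting −1: 748 is a Miller–Rabin witness and 2117 is composite.
The smallest witness among the given bases is 124.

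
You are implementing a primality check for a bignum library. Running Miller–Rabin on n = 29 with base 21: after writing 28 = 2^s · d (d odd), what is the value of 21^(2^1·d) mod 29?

n − 1 = 28 = 2^2 · 7, so s = 2 and d = 7.
x_0 = 21^7 mod 29 = 12.
x_1 = 12^2 mod 29 = 28.

28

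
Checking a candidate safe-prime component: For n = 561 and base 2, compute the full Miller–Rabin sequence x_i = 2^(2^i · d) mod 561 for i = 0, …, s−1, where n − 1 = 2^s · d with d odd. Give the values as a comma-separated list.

263, 166, 67, 1

n − 1 = 560 = 2^4 · 35, so s = 4 and d = 35.
x_0 = 2^35 mod 561 = 263.
x_1 = 263^2 mod 561 = 166.
x_2 = 166^2 mod 561 = 67.
x_3 = 67^2 mod 561 = 1.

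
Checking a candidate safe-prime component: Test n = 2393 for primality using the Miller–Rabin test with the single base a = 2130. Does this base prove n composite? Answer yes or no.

n − 1 = 2392 = 2^3 · 299, so s = 3 and d = 299.
x_0 = 2130^299 mod 2393 = 1.
x_0 = 1, so 2130 is not a witness.

no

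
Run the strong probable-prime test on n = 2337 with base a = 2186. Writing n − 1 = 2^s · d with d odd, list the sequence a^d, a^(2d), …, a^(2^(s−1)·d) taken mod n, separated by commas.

n − 1 = 2336 = 2^5 · 73, so s = 5 and d = 73.
x_0 = 2186^73 mod 2337 = 932.
x_1 = 932^2 mod 2337 = 1597.
x_2 = 1597^2 mod 2337 = 742.
x_3 = 742^2 mod 2337 = 1369.
x_4 = 1369^2 mod 2337 = 2224.

932, 1597, 742, 1369, 2224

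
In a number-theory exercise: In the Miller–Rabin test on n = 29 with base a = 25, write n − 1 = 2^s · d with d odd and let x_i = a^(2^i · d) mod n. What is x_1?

n − 1 = 28 = 2^2 · 7, so s = 2 and d = 7.
x_0 = 25^7 mod 29 = 1.
x_1 = 1^2 mod 29 = 1.

1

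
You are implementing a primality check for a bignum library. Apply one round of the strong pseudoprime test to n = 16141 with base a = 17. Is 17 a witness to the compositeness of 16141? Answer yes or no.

n − 1 = 16140 = 2^2 · 4035, so s = 2 and d = 4035.
Repeated squaring mod 16141: 17^1 ≡ 17, 17^2 ≡ 289, 17^4 ≡ 2816, 17^8 ≡ 4625, 17^16 ≡ 3800, 17^32 ≡ 9946, 17^64 ≡ 10868, 17^128 ≡ 9727, 17^256 ≡ 12128, 17^512 ≡ 11592, 17^1024 ≡ 639, 17^2048 ≡ 4796.
4035 = 2048 + 1024 + 512 + 256 + 128 + 64 + 2 + 1, so 17^4035 ≡ 4796·639·11592·12128·9727·10868·289·17 ≡ 16140 (mod 16141).
x_0 = 17^4035 mod 16141 = 16140.
x_0 = 16140 ≡ −1, so 17 is not a witness.

no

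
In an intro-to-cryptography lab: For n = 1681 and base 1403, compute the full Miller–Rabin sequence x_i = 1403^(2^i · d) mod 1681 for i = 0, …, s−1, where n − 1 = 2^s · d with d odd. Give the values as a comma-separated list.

n − 1 = 1680 = 2^4 · 105, so s = 4 and d = 105.
x_0 = 1403^105 mod 1681 = 419.
x_1 = 419^2 mod 1681 = 737.
x_2 = 737^2 mod 1681 = 206.
x_3 = 206^2 mod 1681 = 411.

419, 737, 206, 411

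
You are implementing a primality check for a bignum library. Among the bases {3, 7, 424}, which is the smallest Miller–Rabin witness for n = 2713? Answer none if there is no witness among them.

none

n − 1 = 2712 = 2^3 · 339, so s = 3 and d = 339.
Base 3: x_0 = 3^339 mod 2713 = 1826. x_0 is neither 1 nor 2712, so continue squaring. x_1 = 1826^2 mod 2713 = 2712. x_1 ≡ −1, so 3 is not a witness.
Base 7: x_0 = 7^339 mod 2713 = 1826. x_0 is neither 1 nor 2712, so continue squaring. x_1 = 1826^2 mod 2713 = 2712. x_1 ≡ −1, so 7 is not a witness.
Base 424: x_0 = 424^339 mod 2713 = 1. x_0 = 1, so 424 is not a witness.
No listed base is a witness for 2713.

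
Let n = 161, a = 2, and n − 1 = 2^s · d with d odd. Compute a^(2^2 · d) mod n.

144

n − 1 = 160 = 2^5 · 5, so s = 5 and d = 5.
By repeated squaring, 2^5 ≡ 32 (mod 161).
x_0 = 32.
x_1 = 32^2 mod 161 = 58.
x_2 = 58^2 mod 161 = 144.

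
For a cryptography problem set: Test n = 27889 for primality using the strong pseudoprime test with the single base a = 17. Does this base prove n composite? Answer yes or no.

yes

n − 1 = 27888 = 2^4 · 1743, so s = 4 and d = 1743.
x_0 = 17^1743 mod 27889 = 23880.
x_0 is neither 1 nor 27888, so continue squaring.
x_1 = 23880^2 mod 27889 = 8017.
x_2 = 8017^2 mod 27889 = 16033.
x_3 = 16033^2 mod 27889 = 4176.
Reached i = s−1 = 3 without hitting −1: 17 is a Miller–Rabin witness and 27889 is composite.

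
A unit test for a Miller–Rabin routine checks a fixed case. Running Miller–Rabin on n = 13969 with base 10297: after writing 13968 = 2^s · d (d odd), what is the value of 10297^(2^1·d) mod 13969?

10831

n − 1 = 13968 = 2^4 · 873, so s = 4 and d = 873.
x_0 = 10297^873 mod 13969 = 773.
x_1 = 773^2 mod 13969 = 10831.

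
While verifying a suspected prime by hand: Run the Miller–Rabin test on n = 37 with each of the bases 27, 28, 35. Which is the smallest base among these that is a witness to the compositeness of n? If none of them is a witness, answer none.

none

n − 1 = 36 = 2^2 · 9, so s = 2 and d = 9.
Base 27: x_0 = 27^9 mod 37 = 36. x_0 = 36 ≡ −1, so 27 is not a witness.
Base 28: x_0 = 28^9 mod 37 = 36. x_0 = 36 ≡ −1, so 28 is not a witness.
Base 35: x_0 = 35^9 mod 37 = 6. x_0 is neither 1 nor 36, so continue squaring. x_1 = 6^2 mod 37 = 36. x_1 ≡ −1, so 35 is not a witness.
No listed base is a witness for 37.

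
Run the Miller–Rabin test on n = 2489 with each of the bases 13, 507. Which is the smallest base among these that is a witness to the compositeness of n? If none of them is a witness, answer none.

n − 1 = 2488 = 2^3 · 311, so s = 3 and d = 311.
Base 13: x_0 = 13^311 mod 2489 = 1173. x_0 is neither 1 nor 2488, so continue squaring. x_1 = 1173^2 mod 2489 = 2001. x_2 = 2001^2 mod 2489 = 1689. Reached i = s−1 = 2 without hitting −1: 13 is a Miller–Rabin witness and 2489 is composite.
Base 507: x_0 = 507^311 mod 2489 = 413. x_0 is neither 1 nor 2488, so continue squaring. x_1 = 413^2 mod 2489 = 1317. x_2 = 1317^2 mod 2489 = 2145. Reached i = s−1 = 2 without hitting −1: 507 is a Miller–Rabin witness and 2489 is composite.
The smallest witness among the given bases is 13.

13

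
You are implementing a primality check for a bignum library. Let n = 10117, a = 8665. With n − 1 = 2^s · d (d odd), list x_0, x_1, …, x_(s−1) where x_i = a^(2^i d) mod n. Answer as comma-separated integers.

n − 1 = 10116 = 2^2 · 2529, so s = 2 and d = 2529.
x_0 = 8665^2529 mod 10117 = 3749.
x_1 = 3749^2 mod 10117 = 2488.

3749, 2488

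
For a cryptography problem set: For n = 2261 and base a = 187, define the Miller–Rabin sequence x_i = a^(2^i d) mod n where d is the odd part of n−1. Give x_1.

n − 1 = 2260 = 2^2 · 565, so s = 2 and d = 565.
x_0 = 187^565 mod 2261 = 663.
x_1 = 663^2 mod 2261 = 935.

935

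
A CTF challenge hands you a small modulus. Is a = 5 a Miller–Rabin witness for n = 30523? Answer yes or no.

yes

n − 1 = 30522 = 2^1 · 15261, so s = 1 and d = 15261.
x_0 = 5^15261 mod 30523 = 17880.
x_0 ∉ {1, 30522} and s = 1, so 5 is a Miller–Rabin witness and 30523 is composite.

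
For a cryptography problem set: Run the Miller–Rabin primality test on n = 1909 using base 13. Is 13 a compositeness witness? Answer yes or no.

yes

n − 1 = 1908 = 2^2 · 477, so s = 2 and d = 477.
x_0 = 13^477 mod 1909 = 1352.
x_0 is neither 1 nor 1908, so continue squaring.
x_1 = 1352^2 mod 1909 = 991.
Reached i = s−1 = 1 without hitting −1: 13 is a Miller–Rabin witness and 1909 is composite.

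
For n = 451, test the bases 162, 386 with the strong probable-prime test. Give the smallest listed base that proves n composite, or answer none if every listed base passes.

n − 1 = 450 = 2^1 · 225, so s = 1 and d = 225.
Base 162: x_0 = 162^225 mod 451 = 296. x_0 ∉ {1, 450} and s = 1, so 162 is a Miller–Rabin witness and 451 is composite.
Base 386: x_0 = 386^225 mod 451 = 342. x_0 ∉ {1, 450} and s = 1, so 386 is a Miller–Rabin witness and 451 is composite.
The smallest witness among the given bases is 162.

162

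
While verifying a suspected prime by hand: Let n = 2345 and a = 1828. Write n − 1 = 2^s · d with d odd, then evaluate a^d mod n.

1128

n − 1 = 2344 = 2^3 · 293, so s = 3 and d = 293.
1828^293 mod 2345 = 1128.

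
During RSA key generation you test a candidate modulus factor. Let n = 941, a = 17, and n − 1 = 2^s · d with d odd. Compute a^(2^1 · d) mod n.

n − 1 = 940 = 2^2 · 235, so s = 2 and d = 235.
Repeated squaring mod 941: 17^1 ≡ 17, 17^2 ≡ 289, 17^4 ≡ 713, 17^8 ≡ 229, 17^16 ≡ 686, 17^32 ≡ 96, 17^64 ≡ 747, 17^128 ≡ 937.
235 = 128 + 64 + 32 + 8 + 2 + 1, so 17^235 ≡ 937·747·96·229·289·17 ≡ 97 (mod 941).
x_0 = 97.
x_1 = 97^2 mod 941 = 940.

940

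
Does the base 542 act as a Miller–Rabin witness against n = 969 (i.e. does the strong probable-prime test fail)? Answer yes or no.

yes

n − 1 = 968 = 2^3 · 121, so s = 3 and d = 121.
x_0 = 542^121 mod 969 = 32.
x_0 is neither 1 nor 968, so continue squaring.
x_1 = 32^2 mod 969 = 55.
x_2 = 55^2 mod 969 = 118.
Reached i = s−1 = 2 without hitting −1: 542 is a Miller–Rabin witness and 969 is composite.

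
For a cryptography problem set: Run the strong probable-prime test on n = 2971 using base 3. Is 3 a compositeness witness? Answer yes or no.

no

n − 1 = 2970 = 2^1 · 1485, so s = 1 and d = 1485.
By repeated squaring, 3^1485 ≡ 2970 (mod 2971).
x_0 = 3^1485 mod 2971 = 2970.
x_0 = 2970 ≡ −1, so 3 is not a witness.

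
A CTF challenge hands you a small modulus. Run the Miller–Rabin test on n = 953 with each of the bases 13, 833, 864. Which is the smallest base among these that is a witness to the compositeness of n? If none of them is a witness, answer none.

n − 1 = 952 = 2^3 · 119, so s = 3 and d = 119.
Base 13: x_0 = 13^119 mod 953 = 442. x_0 is neither 1 nor 952, so continue squaring. x_1 = 442^2 mod 953 = 952. x_1 ≡ −1, so 13 is not a witness.
Base 833: x_0 = 833^119 mod 953 = 442. x_0 is neither 1 nor 952, so continue squaring. x_1 = 442^2 mod 953 = 952. x_1 ≡ −1, so 833 is not a witness.
Base 864: x_0 = 864^119 mod 953 = 797. x_0 is neither 1 nor 952, so continue squaring. x_1 = 797^2 mod 953 = 511. x_2 = 511^2 mod 953 = 952. x_2 ≡ −1, so 864 is not a witness.
No listed base is a witness for 953.

none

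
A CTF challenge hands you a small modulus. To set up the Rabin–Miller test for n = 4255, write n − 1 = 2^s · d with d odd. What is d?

Halving: 4254 → 2127; 2127 is odd.
So 4254 = 2^1 · 2127.

2127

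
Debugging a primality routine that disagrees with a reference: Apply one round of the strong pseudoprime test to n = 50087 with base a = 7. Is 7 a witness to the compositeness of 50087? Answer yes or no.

n − 1 = 50086 = 2^1 · 25043, so s = 1 and d = 25043.
x_0 = 7^25043 mod 50087 = 50086.
x_0 = 50086 ≡ −1, so 7 is not a witness.

no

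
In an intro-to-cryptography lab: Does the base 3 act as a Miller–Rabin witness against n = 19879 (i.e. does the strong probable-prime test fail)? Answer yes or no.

yes

n − 1 = 19878 = 2^1 · 9939, so s = 1 and d = 9939.
x_0 = 3^9939 mod 19879 = 2150.
x_0 ∉ {1, 19878} and s = 1, so 3 is a Miller–Rabin witness and 19879 is composite.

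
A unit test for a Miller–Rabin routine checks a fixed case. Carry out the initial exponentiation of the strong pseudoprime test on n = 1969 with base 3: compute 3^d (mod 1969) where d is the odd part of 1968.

n − 1 = 1968 = 2^4 · 123, so s = 4 and d = 123.
3^123 mod 1969 = 764.

764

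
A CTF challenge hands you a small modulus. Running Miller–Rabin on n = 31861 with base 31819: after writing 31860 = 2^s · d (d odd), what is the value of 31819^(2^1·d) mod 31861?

4700

n − 1 = 31860 = 2^2 · 7965, so s = 2 and d = 7965.
Repeated squaring mod 31861: 31819^1 ≡ 31819, 31819^2 ≡ 1764, 31819^4 ≡ 21179, 31819^8 ≡ 10883, 31819^16 ≡ 12352, 31819^32 ≡ 21436, 31819^64 ≡ 2754, 31819^128 ≡ 1598, 31819^256 ≡ 4724, 31819^512 ≡ 13476, 31819^1024 ≡ 26737, 31819^2048 ≡ 1912, 31819^4096 ≡ 23590.
7965 = 4096 + 2048 + 1024 + 512 + 256 + 16 + 8 + 4 + 1, so 31819^7965 ≡ 23590·1912·26737·13476·4724·12352·10883·21179·31819 ≡ 14281 (mod 31861).
x_0 = 14281.
x_1 = 14281^2 mod 31861 = 4700.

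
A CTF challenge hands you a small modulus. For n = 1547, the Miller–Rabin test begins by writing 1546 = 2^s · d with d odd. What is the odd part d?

773

Halving: 1546 → 773; 773 is odd.
So 1546 = 2^1 · 773.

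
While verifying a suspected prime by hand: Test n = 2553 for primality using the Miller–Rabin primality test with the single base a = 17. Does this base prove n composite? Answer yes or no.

yes

n − 1 = 2552 = 2^3 · 319, so s = 3 and d = 319.
x_0 = 17^319 mod 2553 = 2000.
x_0 is neither 1 nor 2552, so continue squaring.
x_1 = 2000^2 mod 2553 = 2002.
x_2 = 2002^2 mod 2553 = 2347.
Reached i = s−1 = 2 without hitting −1: 17 is a Miller–Rabin witness and 2553 is composite.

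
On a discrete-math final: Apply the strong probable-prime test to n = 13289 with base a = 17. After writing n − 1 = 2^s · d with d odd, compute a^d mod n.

n − 1 = 13288 = 2^3 · 1661, so s = 3 and d = 1661.
Repeated squaring mod 13289: 17^1 ≡ 17, 17^2 ≡ 289, 17^4 ≡ 3787, 17^8 ≡ 2538, 17^16 ≡ 9568, 17^32 ≡ 11992, 17^64 ≡ 7795, 17^128 ≡ 4717, 17^256 ≡ 4303, 17^512 ≡ 4232, 17^1024 ≡ 9541.
1661 = 1024 + 512 + 64 + 32 + 16 + 8 + 4 + 1, so 17^1661 ≡ 9541·4232·7795·11992·9568·2538·3787·17 ≡ 10711 (mod 13289).

10711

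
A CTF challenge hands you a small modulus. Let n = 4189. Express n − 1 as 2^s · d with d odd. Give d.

Halving: 4188 → 2094 → 1047; 1047 is odd.
So 4188 = 2^2 · 1047.

1047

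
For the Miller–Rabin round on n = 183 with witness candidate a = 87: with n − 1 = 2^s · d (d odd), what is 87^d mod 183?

96

n − 1 = 182 = 2^1 · 91, so s = 1 and d = 91.
87^91 mod 183 = 96.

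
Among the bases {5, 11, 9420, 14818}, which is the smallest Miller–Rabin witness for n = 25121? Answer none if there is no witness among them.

n − 1 = 25120 = 2^5 · 785, so s = 5 and d = 785.
Base 5: x_0 = 5^785 mod 25121 = 4379. x_0 is neither 1 nor 25120, so continue squaring. x_1 = 4379^2 mod 25121 = 8318. x_2 = 8318^2 mod 25121 = 5890. x_3 = 5890^2 mod 25121 = 25120. x_3 ≡ −1, so 5 is not a witness.
Base 11: x_0 = 11^785 mod 25121 = 17786. x_0 is neither 1 nor 25120, so continue squaring. x_1 = 17786^2 mod 25121 = 18164. x_2 = 18164^2 mod 25121 = 16803. x_3 = 16803^2 mod 25121 = 5890. x_4 = 5890^2 mod 25121 = 25120. x_4 ≡ −1, so 11 is not a witness.
Base 9420: x_0 = 9420^785 mod 25121 = 4970. x_0 is neither 1 nor 25120, so continue squaring. x_1 = 4970^2 mod 25121 = 6957. x_2 = 6957^2 mod 25121 = 16803. x_3 = 16803^2 mod 25121 = 5890. x_4 = 5890^2 mod 25121 = 25120. x_4 ≡ −1, so 9420 is not a witness.
Base 14818: x_0 = 14818^785 mod 25121 = 4379. x_0 is neither 1 nor 25120, so continue squaring. x_1 = 4379^2 mod 25121 = 8318. x_2 = 8318^2 mod 25121 = 5890. x_3 = 5890^2 mod 25121 = 25120. x_3 ≡ −1, so 14818 is not a witness.
No listed base is a witness for 25121.

none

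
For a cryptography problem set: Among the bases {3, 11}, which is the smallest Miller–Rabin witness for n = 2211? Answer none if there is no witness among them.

n − 1 = 2210 = 2^1 · 1105, so s = 1 and d = 1105.
Base 3: x_0 = 3^1105 mod 2211 = 243. x_0 ∉ {1, 2210} and s = 1, so 3 is a Miller–Rabin witness and 2211 is composite.
Base 11: x_0 = 11^1105 mod 2211 = 242. x_0 ∉ {1, 2210} and s = 1, so 11 is a Miller–Rabin witness and 2211 is composite.
The smallest witness among the given bases is 3.

3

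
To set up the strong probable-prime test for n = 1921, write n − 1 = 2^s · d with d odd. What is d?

15

Halving: 1920 → 960 → 480 → 240 → 120 → 60 → 30 → 15; 15 is odd.
So 1920 = 2^7 · 15.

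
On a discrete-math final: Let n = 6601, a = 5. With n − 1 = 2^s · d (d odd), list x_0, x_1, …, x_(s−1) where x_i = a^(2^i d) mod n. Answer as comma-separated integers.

n − 1 = 6600 = 2^3 · 825, so s = 3 and d = 825.
x_0 = 5^825 mod 6601 = 3863.
x_1 = 3863^2 mod 6601 = 4509.
x_2 = 4509^2 mod 6601 = 1.

3863, 4509, 1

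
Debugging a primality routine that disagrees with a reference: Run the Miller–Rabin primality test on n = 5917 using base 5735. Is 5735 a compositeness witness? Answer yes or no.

n − 1 = 5916 = 2^2 · 1479, so s = 2 and d = 1479.
By repeated squaring, 5735^1479 ≡ 3112 (mod 5917).
x_0 = 5735^1479 mod 5917 = 3112.
x_0 is neither 1 nor 5916, so continue squaring.
x_1 = 3112^2 mod 5917 = 4332.
Reached i = s−1 = 1 without hitting −1: 5735 is a Miller–Rabin witness and 5917 is composite.

yes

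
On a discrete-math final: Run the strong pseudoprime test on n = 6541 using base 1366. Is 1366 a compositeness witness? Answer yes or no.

no

n − 1 = 6540 = 2^2 · 1635, so s = 2 and d = 1635.
x_0 = 1366^1635 mod 6541 = 1.
x_0 = 1, so 1366 is not a witness.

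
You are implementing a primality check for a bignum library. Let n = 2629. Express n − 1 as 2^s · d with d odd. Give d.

657

Halving: 2628 → 1314 → 657; 657 is odd.
So 2628 = 2^2 · 657.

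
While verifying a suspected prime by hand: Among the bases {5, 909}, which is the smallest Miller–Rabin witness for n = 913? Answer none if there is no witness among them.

n − 1 = 912 = 2^4 · 57, so s = 4 and d = 57.
Base 5: x_0 = 5^57 mod 913 = 267. x_0 is neither 1 nor 912, so continue squaring. x_1 = 267^2 mod 913 = 75. x_2 = 75^2 mod 913 = 147. x_3 = 147^2 mod 913 = 610. Reached i = s−1 = 3 without hitting −1: 5 is a Miller–Rabin witness and 913 is composite.
Base 909: x_0 = 909^57 mod 913 = 6. x_0 is neither 1 nor 912, so continue squaring. x_1 = 6^2 mod 913 = 36. x_2 = 36^2 mod 913 = 383. x_3 = 383^2 mod 913 = 609. Reached i = s−1 = 3 without hitting −1: 909 is a Miller–Rabin witness and 913 is composite.
The smallest witness among the given bases is 5.

5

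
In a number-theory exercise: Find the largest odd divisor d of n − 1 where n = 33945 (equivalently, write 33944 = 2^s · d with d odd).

4243

Halving: 33944 → 16972 → 8486 → 4243; 4243 is odd.
So 33944 = 2^3 · 4243.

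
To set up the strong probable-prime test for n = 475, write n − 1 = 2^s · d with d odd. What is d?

Halving: 474 → 237; 237 is odd.
So 474 = 2^1 · 237.

237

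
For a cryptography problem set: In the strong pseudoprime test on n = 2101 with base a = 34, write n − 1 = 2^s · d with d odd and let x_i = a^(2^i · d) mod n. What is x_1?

1299

n − 1 = 2100 = 2^2 · 525, so s = 2 and d = 525.
x_0 = 34^525 mod 2101 = 914.
x_1 = 914^2 mod 2101 = 1299.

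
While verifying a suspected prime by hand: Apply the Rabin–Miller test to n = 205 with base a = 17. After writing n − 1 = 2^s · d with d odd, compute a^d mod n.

93

n − 1 = 204 = 2^2 · 51, so s = 2 and d = 51.
17^51 mod 205 = 93.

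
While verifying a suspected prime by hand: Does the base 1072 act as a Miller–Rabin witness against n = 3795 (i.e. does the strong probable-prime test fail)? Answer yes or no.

yes

n − 1 = 3794 = 2^1 · 1897, so s = 1 and d = 1897.
x_0 = 1072^1897 mod 3795 = 3787.
x_0 ∉ {1, 3794} and s = 1, so 1072 is a Miller–Rabin witness and 3795 is composite.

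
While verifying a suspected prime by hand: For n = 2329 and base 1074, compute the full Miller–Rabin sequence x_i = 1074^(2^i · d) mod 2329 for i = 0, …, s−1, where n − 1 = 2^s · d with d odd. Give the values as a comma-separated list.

n − 1 = 2328 = 2^3 · 291, so s = 3 and d = 291.
x_0 = 1074^291 mod 2329 = 758.
x_1 = 758^2 mod 2329 = 1630.
x_2 = 1630^2 mod 2329 = 1840.

758, 1630, 1840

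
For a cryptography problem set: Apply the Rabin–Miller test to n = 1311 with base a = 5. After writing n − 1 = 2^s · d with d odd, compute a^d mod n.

1004

n − 1 = 1310 = 2^1 · 655, so s = 1 and d = 655.
By repeated squaring, 5^655 ≡ 1004 (mod 1311).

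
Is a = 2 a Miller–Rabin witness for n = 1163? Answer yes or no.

no

n − 1 = 1162 = 2^1 · 581, so s = 1 and d = 581.
x_0 = 2^581 mod 1163 = 1162.
x_0 = 1162 ≡ −1, so 2 is not a witness.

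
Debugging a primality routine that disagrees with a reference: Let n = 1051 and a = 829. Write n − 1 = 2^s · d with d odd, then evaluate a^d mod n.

1

n − 1 = 1050 = 2^1 · 525, so s = 1 and d = 525.
By repeated squaring, 829^525 ≡ 1 (mod 1051).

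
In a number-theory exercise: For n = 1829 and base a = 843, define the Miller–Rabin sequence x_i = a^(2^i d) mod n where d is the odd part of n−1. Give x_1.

n − 1 = 1828 = 2^2 · 457, so s = 2 and d = 457.
x_0 = 843^457 mod 1829 = 316.
x_1 = 316^2 mod 1829 = 1090.

1090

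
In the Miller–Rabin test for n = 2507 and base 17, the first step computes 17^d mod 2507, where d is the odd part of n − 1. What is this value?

272

n − 1 = 2506 = 2^1 · 1253, so s = 1 and d = 1253.
17^1253 mod 2507 = 272.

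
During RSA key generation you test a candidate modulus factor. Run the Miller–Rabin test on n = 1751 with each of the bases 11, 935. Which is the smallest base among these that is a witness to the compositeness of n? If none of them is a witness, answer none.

11

n − 1 = 1750 = 2^1 · 875, so s = 1 and d = 875.
Base 11: x_0 = 11^875 mod 1751 = 1423. x_0 ∉ {1, 1750} and s = 1, so 11 is a Miller–Rabin witness and 1751 is composite.
Base 935: x_0 = 935^875 mod 1751 = 782. x_0 ∉ {1, 1750} and s = 1, so 935 is a Miller–Rabin witness and 1751 is composite.
The smallest witness among the given bases is 11.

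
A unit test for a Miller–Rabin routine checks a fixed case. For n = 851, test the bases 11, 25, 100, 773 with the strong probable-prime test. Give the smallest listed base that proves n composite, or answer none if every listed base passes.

n − 1 = 850 = 2^1 · 425, so s = 1 and d = 425.
Base 11: x_0 = 11^425 mod 851 = 582. x_0 ∉ {1, 850} and s = 1, so 11 is a Miller–Rabin witness and 851 is composite.
Base 25: x_0 = 25^425 mod 851 = 818. x_0 ∉ {1, 850} and s = 1, so 25 is a Miller–Rabin witness and 851 is composite.
Base 100: x_0 = 100^425 mod 851 = 380. x_0 ∉ {1, 850} and s = 1, so 100 is a Miller–Rabin witness and 851 is composite.
Base 773: x_0 = 773^425 mod 851 = 571. x_0 ∉ {1, 850} and s = 1, so 773 is a Miller–Rabin witness and 851 is composite.
The smallest witness among the given bases is 11.

11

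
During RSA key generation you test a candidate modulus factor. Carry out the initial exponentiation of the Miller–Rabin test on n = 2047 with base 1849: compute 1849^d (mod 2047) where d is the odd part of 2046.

1013

n − 1 = 2046 = 2^1 · 1023, so s = 1 and d = 1023.
1849^1023 mod 2047 = 1013.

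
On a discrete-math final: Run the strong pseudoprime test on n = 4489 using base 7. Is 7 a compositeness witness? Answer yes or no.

n − 1 = 4488 = 2^3 · 561, so s = 3 and d = 561.
Repeated squaring mod 4489: 7^1 ≡ 7, 7^2 ≡ 49, 7^4 ≡ 2401, 7^8 ≡ 925, 7^16 ≡ 2715, 7^32 ≡ 287, 7^64 ≡ 1567, 7^128 ≡ 6, 7^256 ≡ 36, 7^512 ≡ 1296.
561 = 512 + 32 + 16 + 1, so 7^561 ≡ 1296·287·2715·7 ≡ 2746 (mod 4489).
x_0 = 7^561 mod 4489 = 2746.
x_0 is neither 1 nor 4488, so continue squaring.
x_1 = 2746^2 mod 4489 = 3485.
x_2 = 3485^2 mod 4489 = 2480.
Reached i = s−1 = 2 without hitting −1: 7 is a Miller–Rabin witness and 4489 is composite.

yes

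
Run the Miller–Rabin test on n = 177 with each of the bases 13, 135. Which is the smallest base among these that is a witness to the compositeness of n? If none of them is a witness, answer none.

13

n − 1 = 176 = 2^4 · 11, so s = 4 and d = 11.
Base 13: x_0 = 13^11 mod 177 = 55. x_0 is neither 1 nor 176, so continue squaring. x_1 = 55^2 mod 177 = 16. x_2 = 16^2 mod 177 = 79. x_3 = 79^2 mod 177 = 46. Reached i = s−1 = 3 without hitting −1: 13 is a Miller–Rabin witness and 177 is composite.
Base 135: x_0 = 135^11 mod 177 = 27. x_0 is neither 1 nor 176, so continue squaring. x_1 = 27^2 mod 177 = 21. x_2 = 21^2 mod 177 = 87. x_3 = 87^2 mod 177 = 135. Reached i = s−1 = 3 without hitting −1: 135 is a Miller–Rabin witness and 177 is composite.
The smallest witness among the given bases is 13.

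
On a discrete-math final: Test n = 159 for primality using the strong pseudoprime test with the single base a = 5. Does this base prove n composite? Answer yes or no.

n − 1 = 158 = 2^1 · 79, so s = 1 and d = 79.
x_0 = 5^79 mod 159 = 101.
x_0 ∉ {1, 158} and s = 1, so 5 is a Miller–Rabin witness and 159 is composite.

yes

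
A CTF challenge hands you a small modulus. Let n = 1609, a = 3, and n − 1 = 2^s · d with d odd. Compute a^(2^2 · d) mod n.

n − 1 = 1608 = 2^3 · 201, so s = 3 and d = 201.
Repeated squaring mod 1609: 3^1 ≡ 3, 3^2 ≡ 9, 3^4 ≡ 81, 3^8 ≡ 125, 3^16 ≡ 1144, 3^32 ≡ 619, 3^64 ≡ 219, 3^128 ≡ 1300.
201 = 128 + 64 + 8 + 1, so 3^201 ≡ 1300·219·125·3 ≡ 523 (mod 1609).
x_0 = 523.
x_1 = 523^2 mod 1609 = 1608.
x_2 = 1608^2 mod 1609 = 1.

1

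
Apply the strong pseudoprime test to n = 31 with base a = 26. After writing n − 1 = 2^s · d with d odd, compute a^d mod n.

30

n − 1 = 30 = 2^1 · 15, so s = 1 and d = 15.
By repeated squaring, 26^15 ≡ 30 (mod 31).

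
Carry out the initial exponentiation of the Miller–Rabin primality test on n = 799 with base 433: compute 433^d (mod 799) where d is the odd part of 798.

n − 1 = 798 = 2^1 · 399, so s = 1 and d = 399.
By repeated squaring, 433^399 ≡ 678 (mod 799).

678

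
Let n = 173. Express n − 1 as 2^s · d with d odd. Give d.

Halving: 172 → 86 → 43; 43 is odd.
So 172 = 2^2 · 43.

43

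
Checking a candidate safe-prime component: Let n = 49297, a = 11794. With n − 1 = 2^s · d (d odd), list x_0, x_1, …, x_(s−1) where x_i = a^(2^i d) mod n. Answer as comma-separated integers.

33494, 45504, 41422, 49296

n − 1 = 49296 = 2^4 · 3081, so s = 4 and d = 3081.
x_0 = 11794^3081 mod 49297 = 33494.
x_1 = 33494^2 mod 49297 = 45504.
x_2 = 45504^2 mod 49297 = 41422.
x_3 = 41422^2 mod 49297 = 49296.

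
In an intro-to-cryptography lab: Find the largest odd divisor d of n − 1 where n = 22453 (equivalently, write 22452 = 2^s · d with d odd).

5613

Halving: 22452 → 11226 → 5613; 5613 is odd.
So 22452 = 2^2 · 5613.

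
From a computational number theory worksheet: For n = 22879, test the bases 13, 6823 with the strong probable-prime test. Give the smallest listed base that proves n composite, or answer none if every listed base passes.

n − 1 = 22878 = 2^1 · 11439, so s = 1 and d = 11439.
Base 13: x_0 = 13^11439 mod 22879 = 10660. x_0 ∉ {1, 22878} and s = 1, so 13 is a Miller–Rabin witness and 22879 is composite.
Base 6823: x_0 = 6823^11439 mod 22879 = 16936. x_0 ∉ {1, 22878} and s = 1, so 6823 is a Miller–Rabin witness and 22879 is composite.
The smallest witness among the given bases is 13.

13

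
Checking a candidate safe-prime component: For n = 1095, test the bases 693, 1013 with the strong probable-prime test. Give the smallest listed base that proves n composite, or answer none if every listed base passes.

n − 1 = 1094 = 2^1 · 547, so s = 1 and d = 547.
Base 693: x_0 = 693^547 mod 1095 = 507. x_0 ∉ {1, 1094} and s = 1, so 693 is a Miller–Rabin witness and 1095 is composite.
Base 1013: x_0 = 1013^547 mod 1095 = 137. x_0 ∉ {1, 1094} and s = 1, so 1013 is a Miller–Rabin witness and 1095 is composite.
The smallest witness among the given bases is 693.

693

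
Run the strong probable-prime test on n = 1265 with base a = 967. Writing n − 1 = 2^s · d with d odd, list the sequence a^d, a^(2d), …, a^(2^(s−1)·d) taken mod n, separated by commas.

208, 254, 1, 1

n − 1 = 1264 = 2^4 · 79, so s = 4 and d = 79.
x_0 = 967^79 mod 1265 = 208.
x_1 = 208^2 mod 1265 = 254.
x_2 = 254^2 mod 1265 = 1.
x_3 = 1^2 mod 1265 = 1.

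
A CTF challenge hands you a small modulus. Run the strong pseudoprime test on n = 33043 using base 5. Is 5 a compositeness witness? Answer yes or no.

n − 1 = 33042 = 2^1 · 16521, so s = 1 and d = 16521.
x_0 = 5^16521 mod 33043 = 19850.
x_0 ∉ {1, 33042} and s = 1, so 5 is a Miller–Rabin witness and 33043 is composite.

yes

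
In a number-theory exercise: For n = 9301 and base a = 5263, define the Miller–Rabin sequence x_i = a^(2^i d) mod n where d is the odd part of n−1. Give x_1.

3445

n − 1 = 9300 = 2^2 · 2325, so s = 2 and d = 2325.
x_0 = 5263^2325 mod 9301 = 2033.
x_1 = 2033^2 mod 9301 = 3445.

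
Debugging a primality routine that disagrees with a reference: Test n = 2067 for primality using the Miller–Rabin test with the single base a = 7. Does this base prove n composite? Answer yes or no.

yes

n − 1 = 2066 = 2^1 · 1033, so s = 1 and d = 1033.
x_0 = 7^1033 mod 2067 = 1177.
x_0 ∉ {1, 2066} and s = 1, so 7 is a Miller–Rabin witness and 2067 is composite.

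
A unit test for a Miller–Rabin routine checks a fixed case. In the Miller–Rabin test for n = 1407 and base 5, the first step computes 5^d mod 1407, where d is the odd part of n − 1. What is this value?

362

n − 1 = 1406 = 2^1 · 703, so s = 1 and d = 703.
Repeated squaring mod 1407: 5^1 ≡ 5, 5^2 ≡ 25, 5^4 ≡ 625, 5^8 ≡ 886, 5^16 ≡ 1297, 5^32 ≡ 844, 5^64 ≡ 394, 5^128 ≡ 466, 5^256 ≡ 478, 5^512 ≡ 550.
703 = 512 + 128 + 32 + 16 + 8 + 4 + 2 + 1, so 5^703 ≡ 550·466·844·1297·886·625·25·5 ≡ 362 (mod 1407).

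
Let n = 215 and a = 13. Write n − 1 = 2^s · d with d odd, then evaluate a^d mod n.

n − 1 = 214 = 2^1 · 107, so s = 1 and d = 107.
13^107 mod 215 = 212.

212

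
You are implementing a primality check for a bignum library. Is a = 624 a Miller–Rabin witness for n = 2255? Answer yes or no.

n − 1 = 2254 = 2^1 · 1127, so s = 1 and d = 1127.
x_0 = 624^1127 mod 2255 = 1344.
x_0 ∉ {1, 2254} and s = 1, so 624 is a Miller–Rabin witness and 2255 is composite.

yes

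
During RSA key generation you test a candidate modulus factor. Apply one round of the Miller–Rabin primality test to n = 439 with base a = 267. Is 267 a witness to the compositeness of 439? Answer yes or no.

n − 1 = 438 = 2^1 · 219, so s = 1 and d = 219.
By repeated squaring, 267^219 ≡ 1 (mod 439).
x_0 = 267^219 mod 439 = 1.
x_0 = 1, so 267 is not a witness.

no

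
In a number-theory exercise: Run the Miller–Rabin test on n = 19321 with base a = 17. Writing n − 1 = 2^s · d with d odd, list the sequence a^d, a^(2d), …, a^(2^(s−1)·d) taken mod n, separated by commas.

n − 1 = 19320 = 2^3 · 2415, so s = 3 and d = 2415.
x_0 = 17^2415 mod 19321 = 18486.
x_1 = 18486^2 mod 19321 = 1669.
x_2 = 1669^2 mod 19321 = 3337.

18486, 1669, 3337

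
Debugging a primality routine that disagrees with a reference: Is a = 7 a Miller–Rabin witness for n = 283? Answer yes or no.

n − 1 = 282 = 2^1 · 141, so s = 1 and d = 141.
Repeated squaring mod 283: 7^1 ≡ 7, 7^2 ≡ 49, 7^4 ≡ 137, 7^8 ≡ 91, 7^16 ≡ 74, 7^32 ≡ 99, 7^64 ≡ 179, 7^128 ≡ 62.
141 = 128 + 8 + 4 + 1, so 7^141 ≡ 62·91·137·7 ≡ 1 (mod 283).
x_0 = 7^141 mod 283 = 1.
x_0 = 1, so 7 is not a witness.

no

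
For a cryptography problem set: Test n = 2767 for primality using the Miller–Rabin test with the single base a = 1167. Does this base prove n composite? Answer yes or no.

no

n − 1 = 2766 = 2^1 · 1383, so s = 1 and d = 1383.
By repeated squaring, 1167^1383 ≡ 2766 (mod 2767).
x_0 = 1167^1383 mod 2767 = 2766.
x_0 = 2766 ≡ −1, so 1167 is not a witness.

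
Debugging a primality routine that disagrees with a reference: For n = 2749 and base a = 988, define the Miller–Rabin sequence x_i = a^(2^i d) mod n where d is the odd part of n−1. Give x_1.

n − 1 = 2748 = 2^2 · 687, so s = 2 and d = 687.
x_0 = 988^687 mod 2749 = 2748.
x_1 = 2748^2 mod 2749 = 1.

1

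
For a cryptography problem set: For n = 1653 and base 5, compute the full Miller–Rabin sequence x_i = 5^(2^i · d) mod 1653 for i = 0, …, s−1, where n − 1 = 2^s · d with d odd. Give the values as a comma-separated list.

n − 1 = 1652 = 2^2 · 413, so s = 2 and d = 413.
x_0 = 5^413 mod 1653 = 1391.
x_1 = 1391^2 mod 1653 = 871.

1391, 871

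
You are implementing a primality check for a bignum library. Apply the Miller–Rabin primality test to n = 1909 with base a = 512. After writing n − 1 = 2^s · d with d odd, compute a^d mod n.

n − 1 = 1908 = 2^2 · 477, so s = 2 and d = 477.
Repeated squaring mod 1909: 512^1 ≡ 512, 512^2 ≡ 611, 512^4 ≡ 1066, 512^8 ≡ 501, 512^16 ≡ 922, 512^32 ≡ 579, 512^64 ≡ 1166, 512^128 ≡ 348, 512^256 ≡ 837.
477 = 256 + 128 + 64 + 16 + 8 + 4 + 1, so 512^477 ≡ 837·348·1166·922·501·1066·512 ≡ 767 (mod 1909).

767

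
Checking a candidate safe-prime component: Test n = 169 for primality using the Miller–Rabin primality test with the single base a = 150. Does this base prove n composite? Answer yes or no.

n − 1 = 168 = 2^3 · 21, so s = 3 and d = 21.
x_0 = 150^21 mod 169 = 99.
x_0 is neither 1 nor 168, so continue squaring.
x_1 = 99^2 mod 169 = 168.
x_1 ≡ −1, so 150 is not a witness.

no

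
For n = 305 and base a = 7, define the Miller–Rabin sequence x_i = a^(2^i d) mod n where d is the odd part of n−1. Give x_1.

4

n − 1 = 304 = 2^4 · 19, so s = 4 and d = 19.
x_0 = 7^19 mod 305 = 303.
x_1 = 303^2 mod 305 = 4.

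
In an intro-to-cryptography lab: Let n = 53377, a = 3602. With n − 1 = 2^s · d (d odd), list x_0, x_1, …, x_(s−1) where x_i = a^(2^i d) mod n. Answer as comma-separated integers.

n − 1 = 53376 = 2^7 · 417, so s = 7 and d = 417.
x_0 = 3602^417 mod 53377 = 9619.
x_1 = 9619^2 mod 53377 = 22820.
x_2 = 22820^2 mod 53377 = 6388.
x_3 = 6388^2 mod 53377 = 26516.
x_4 = 26516^2 mod 53377 = 16412.
x_5 = 16412^2 mod 53377 = 13402.
x_6 = 13402^2 mod 53377 = 53376.

9619, 22820, 6388, 26516, 16412, 13402, 53376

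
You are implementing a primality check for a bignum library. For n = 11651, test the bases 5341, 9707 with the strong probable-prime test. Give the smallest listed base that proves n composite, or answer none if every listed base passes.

9707

n − 1 = 11650 = 2^1 · 5825, so s = 1 and d = 5825.
Base 5341: x_0 = 5341^5825 mod 11651 = 1. x_0 = 1, so 5341 is not a witness.
Base 9707: x_0 = 9707^5825 mod 11651 = 5379. x_0 ∉ {1, 11650} and s = 1, so 9707 is a Miller–Rabin witness and 11651 is composite.
The smallest witness among the given bases is 9707.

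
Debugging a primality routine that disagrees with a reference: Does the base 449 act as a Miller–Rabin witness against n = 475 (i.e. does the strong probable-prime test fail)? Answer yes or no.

no

n − 1 = 474 = 2^1 · 237, so s = 1 and d = 237.
x_0 = 449^237 mod 475 = 474.
x_0 = 474 ≡ −1, so 449 is not a witness.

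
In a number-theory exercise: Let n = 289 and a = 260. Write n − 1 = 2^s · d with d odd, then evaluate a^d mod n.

n − 1 = 288 = 2^5 · 9, so s = 5 and d = 9.
260^9 mod 289 = 80.

80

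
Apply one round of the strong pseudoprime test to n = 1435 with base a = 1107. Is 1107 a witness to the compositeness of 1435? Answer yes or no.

yes

n − 1 = 1434 = 2^1 · 717, so s = 1 and d = 717.
x_0 = 1107^717 mod 1435 = 1107.
x_0 ∉ {1, 1434} and s = 1, so 1107 is a Miller–Rabin witness and 1435 is composite.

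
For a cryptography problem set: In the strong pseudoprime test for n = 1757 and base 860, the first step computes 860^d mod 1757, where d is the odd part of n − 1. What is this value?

n − 1 = 1756 = 2^2 · 439, so s = 2 and d = 439.
860^439 mod 1757 = 531.

531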